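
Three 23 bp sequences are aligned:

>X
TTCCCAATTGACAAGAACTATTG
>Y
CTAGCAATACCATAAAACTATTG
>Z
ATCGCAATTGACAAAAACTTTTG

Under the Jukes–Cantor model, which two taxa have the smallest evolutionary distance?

X and Z

X–Y: 9/23 differ, p = 0.391, d = 0.553.
X–Z: 4/23 differ, p = 0.174, d = 0.198.
Y–Z: 8/23 differ, p = 0.348, d = 0.467.
The smallest distance is between X and Z.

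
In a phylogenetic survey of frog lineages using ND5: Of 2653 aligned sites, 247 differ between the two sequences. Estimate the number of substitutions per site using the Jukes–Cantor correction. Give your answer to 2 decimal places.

0.10

p = 247/2653 ≈ 0.093102.
d = −(3/4) ln(1 − 4p/3) = −0.75 ln(1 − 0.124136) = −0.75 ln(0.875864)
  = −0.75 × (-0.132544) = 0.099408 substitutions/site.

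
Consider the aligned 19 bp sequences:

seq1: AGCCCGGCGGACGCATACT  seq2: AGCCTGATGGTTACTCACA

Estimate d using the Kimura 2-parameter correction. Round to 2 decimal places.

Of 19 sites, 6 differences are transitions and 3 are transversions, so P = 6/19 ≈ 0.315789 and Q = 3/19 ≈ 0.157895.
Under the Kimura two-parameter model, d = −½ ln(1 − 2P − Q) − ¼ ln(1 − 2Q).
1 − 2P − Q = 0.210527, giving −½ ln(0.210527) = 0.779071.
1 − 2Q = 0.68421, giving −¼ ln(0.68421) = 0.094873.
d = 0.779071 + 0.094873 = 0.873944.

0.87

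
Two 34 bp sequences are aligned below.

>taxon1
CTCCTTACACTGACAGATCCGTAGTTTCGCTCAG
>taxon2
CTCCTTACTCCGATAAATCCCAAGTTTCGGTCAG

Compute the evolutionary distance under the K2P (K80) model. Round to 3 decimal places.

0.241

Of 34 sites, 3 differences are transitions and 4 are transversions, so P = 3/34 ≈ 0.088235 and Q = 4/34 ≈ 0.117647.
Under the Kimura two-parameter model, d = −½ ln(1 − 2P − Q) − ¼ ln(1 − 2Q).
1 − 2P − Q = 0.705883, giving −½ ln(0.705883) = 0.174153.
1 − 2Q = 0.764706, giving −¼ ln(0.764706) = 0.067066.
d = 0.174153 + 0.067066 = 0.241219.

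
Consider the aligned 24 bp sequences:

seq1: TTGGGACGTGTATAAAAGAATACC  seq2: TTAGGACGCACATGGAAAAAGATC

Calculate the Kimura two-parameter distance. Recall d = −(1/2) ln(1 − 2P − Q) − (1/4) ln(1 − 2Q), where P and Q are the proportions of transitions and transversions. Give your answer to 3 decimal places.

0.638

Of 24 sites, 8 differences are transitions and 1 are transversions, so P = 8/24 ≈ 0.333333 and Q = 1/24 ≈ 0.041667.
Under the Kimura two-parameter model, d = −½ ln(1 − 2P − Q) − ¼ ln(1 − 2Q).
1 − 2P − Q = 0.291667, giving −½ ln(0.291667) = 0.616071.
1 − 2Q = 0.916666, giving −¼ ln(0.916666) = 0.021753.
d = 0.616071 + 0.021753 = 0.637824.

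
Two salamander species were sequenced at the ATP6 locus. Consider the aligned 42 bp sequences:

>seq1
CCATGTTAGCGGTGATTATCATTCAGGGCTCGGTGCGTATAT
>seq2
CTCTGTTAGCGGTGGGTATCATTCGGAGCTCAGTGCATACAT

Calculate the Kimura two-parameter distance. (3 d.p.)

0.265

Of 42 sites, 7 differences are transitions and 2 are transversions, so P = 7/42 ≈ 0.166667 and Q = 2/42 ≈ 0.047619.
Under the Kimura two-parameter model, d = −½ ln(1 − 2P − Q) − ¼ ln(1 − 2Q).
1 − 2P − Q = 0.619047, giving −½ ln(0.619047) = 0.239787.
1 − 2Q = 0.904762, giving −¼ ln(0.904762) = 0.025021.
d = 0.239787 + 0.025021 = 0.264808.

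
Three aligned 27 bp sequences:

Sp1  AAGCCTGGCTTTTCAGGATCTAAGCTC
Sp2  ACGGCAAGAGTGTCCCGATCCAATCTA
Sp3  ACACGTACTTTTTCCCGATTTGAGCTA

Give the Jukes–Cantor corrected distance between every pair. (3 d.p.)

d(Sp1,Sp2) = 0.673, d(Sp1,Sp3) = 0.588, d(Sp2,Sp3) = 0.673

Sp1–Sp2: 12/27 sites differ → p ≈ 0.444444, d = −0.75 ln(1 − 0.592592) = 0.673455 ≈ 0.673.
Sp1–Sp3: 11/27 sites differ → p ≈ 0.407407, d = −0.75 ln(1 − 0.543209) = 0.587647 ≈ 0.588.
Sp2–Sp3: 12/27 sites differ → p ≈ 0.444444, d = −0.75 ln(1 − 0.592592) = 0.673455 ≈ 0.673.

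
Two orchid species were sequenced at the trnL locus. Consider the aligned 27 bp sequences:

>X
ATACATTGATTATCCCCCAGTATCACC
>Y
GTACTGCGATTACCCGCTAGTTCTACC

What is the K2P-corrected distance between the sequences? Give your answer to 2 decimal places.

Of 27 sites, 6 differences are transitions and 4 are transversions, so P = 6/27 ≈ 0.222222 and Q = 4/27 ≈ 0.148148.
Under the Kimura two-parameter model, d = −½ ln(1 − 2P − Q) − ¼ ln(1 − 2Q).
1 − 2P − Q = 0.407408, giving −½ ln(0.407408) = 0.448970.
1 − 2Q = 0.703704, giving −¼ ln(0.703704) = 0.087849.
d = 0.448970 + 0.087849 = 0.536819.

0.54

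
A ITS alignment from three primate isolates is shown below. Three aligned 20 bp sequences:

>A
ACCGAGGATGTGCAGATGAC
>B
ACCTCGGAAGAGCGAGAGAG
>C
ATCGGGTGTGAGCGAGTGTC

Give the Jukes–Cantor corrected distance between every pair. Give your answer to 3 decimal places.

d(A,B) = 0.687, d(A,C) = 0.687, d(B,C) = 0.687

A–B: 9/20 sites differ → p = 0.45, d = −0.75 ln(1 − 0.6) = 0.687218 ≈ 0.687.
A–C: 9/20 sites differ → p = 0.45, d = −0.75 ln(1 − 0.6) = 0.687218 ≈ 0.687.
B–C: 9/20 sites differ → p = 0.45, d = −0.75 ln(1 − 0.6) = 0.687218 ≈ 0.687.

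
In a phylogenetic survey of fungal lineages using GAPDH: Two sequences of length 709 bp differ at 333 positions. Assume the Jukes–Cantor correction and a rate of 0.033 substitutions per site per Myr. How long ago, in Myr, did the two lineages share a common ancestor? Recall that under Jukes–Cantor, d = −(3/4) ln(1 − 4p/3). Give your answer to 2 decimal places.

11.18

p = 333/709 ≈ 0.469676.
d = −(3/4) ln(1 − 4p/3) = −0.75 ln(1 − 0.626235) = −0.75 ln(0.373765)
  = −0.75 × (-0.984128) = 0.738096 substitutions/site.
Under a molecular clock d = 2μt, so t = d/(2μ) = 0.738096 / (2 × 0.033) = 11.18 Myr.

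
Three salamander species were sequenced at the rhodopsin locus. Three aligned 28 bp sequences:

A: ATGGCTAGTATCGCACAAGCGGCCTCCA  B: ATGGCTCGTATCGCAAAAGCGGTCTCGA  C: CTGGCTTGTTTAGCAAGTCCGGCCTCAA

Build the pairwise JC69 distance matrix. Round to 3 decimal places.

d(A,B) = 0.158, d(A,C) = 0.420, d(B,C) = 0.420

A–B: 4/28 sites differ → p ≈ 0.142857, d = −0.75 ln(1 − 0.190476) = 0.158482 ≈ 0.158.
A–C: 9/28 sites differ → p ≈ 0.321429, d = −0.75 ln(1 − 0.428572) = 0.419713 ≈ 0.420.
B–C: 9/28 sites differ → p ≈ 0.321429, d = −0.75 ln(1 − 0.428572) = 0.419713 ≈ 0.420.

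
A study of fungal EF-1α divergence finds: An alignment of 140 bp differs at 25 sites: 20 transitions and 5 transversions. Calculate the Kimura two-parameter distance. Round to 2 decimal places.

0.21

P = 20/140 ≈ 0.142857 and Q = 5/140 ≈ 0.035714.
Under the Kimura two-parameter model, d = −½ ln(1 − 2P − Q) − ¼ ln(1 − 2Q).
1 − 2P − Q = 0.678572, giving −½ ln(0.678572) = 0.193882.
1 − 2Q = 0.928572, giving −¼ ln(0.928572) = 0.018527.
d = 0.193882 + 0.018527 = 0.212409.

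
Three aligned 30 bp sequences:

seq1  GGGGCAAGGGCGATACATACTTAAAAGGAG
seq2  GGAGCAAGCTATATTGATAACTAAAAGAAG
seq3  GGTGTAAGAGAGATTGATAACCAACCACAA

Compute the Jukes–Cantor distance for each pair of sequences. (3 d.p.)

d(seq1,seq2) = 0.441, d(seq1,seq3) = 0.730, d(seq2,seq3) = 0.503

seq1–seq2: 10/30 sites differ → p ≈ 0.333333, d = −0.75 ln(1 − 0.444444) = 0.440839 ≈ 0.441.
seq1–seq3: 14/30 sites differ → p ≈ 0.466667, d = −0.75 ln(1 − 0.622223) = 0.730088 ≈ 0.730.
seq2–seq3: 11/30 sites differ → p ≈ 0.366667, d = −0.75 ln(1 − 0.488889) = 0.503376 ≈ 0.503.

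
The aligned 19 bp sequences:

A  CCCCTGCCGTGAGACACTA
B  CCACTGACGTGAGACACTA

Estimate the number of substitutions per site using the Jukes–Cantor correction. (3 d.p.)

0.113

The sequences differ at 2 of 19 sites (3, 7), so p = 2/19 ≈ 0.105263.
d = −(3/4) ln(1 − 4p/3) = −0.75 ln(1 − 0.140351) = −0.75 ln(0.859649)
  = −0.75 × (-0.151231) = 0.113423 substitutions/site.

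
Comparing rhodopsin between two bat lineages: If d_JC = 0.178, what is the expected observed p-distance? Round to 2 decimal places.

0.16

p = (3/4)(1 − e^(−4d/3)) = 0.75 × (1 − e^(-0.237333)) = 0.75 × (1 − 0.788729) = 0.158453.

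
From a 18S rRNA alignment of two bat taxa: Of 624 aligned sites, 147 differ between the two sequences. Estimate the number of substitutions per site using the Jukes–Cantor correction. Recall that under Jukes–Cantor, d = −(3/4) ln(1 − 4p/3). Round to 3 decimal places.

0.283

p = 147/624 ≈ 0.235577.
d = −(3/4) ln(1 − 4p/3) = −0.75 ln(1 − 0.314103) = −0.75 ln(0.685897)
  = −0.75 × (-0.377028) = 0.282771 substitutions/site.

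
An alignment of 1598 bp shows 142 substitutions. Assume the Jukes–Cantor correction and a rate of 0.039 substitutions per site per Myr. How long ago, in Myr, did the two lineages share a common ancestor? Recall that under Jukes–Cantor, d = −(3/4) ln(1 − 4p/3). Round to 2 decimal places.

1.21

p = 142/1598 ≈ 0.088861.
d = −(3/4) ln(1 − 4p/3) = −0.75 ln(1 − 0.118481) = −0.75 ln(0.881519)
  = −0.75 × (-0.126109) = 0.094582 substitutions/site.
Under a molecular clock d = 2μt, so t = d/(2μ) = 0.094582 / (2 × 0.039) = 1.21 Myr.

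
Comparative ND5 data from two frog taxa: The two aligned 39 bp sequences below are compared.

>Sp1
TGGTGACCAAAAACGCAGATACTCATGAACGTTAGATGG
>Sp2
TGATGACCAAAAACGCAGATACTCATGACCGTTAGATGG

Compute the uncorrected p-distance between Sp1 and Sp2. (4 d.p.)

0.0513

The sequences differ at 2 of 39 positions (sites 3, 29).
p = 2/39 = 0.051282… ≈ 0.0513 (to 4 d.p.).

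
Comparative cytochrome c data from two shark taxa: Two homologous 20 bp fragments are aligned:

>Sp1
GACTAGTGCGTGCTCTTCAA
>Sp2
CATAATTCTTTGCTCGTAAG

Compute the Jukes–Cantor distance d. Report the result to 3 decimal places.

The sequences differ at 10 of 20 sites (1, 3, 4, 6, 8, 9, 10, 16, 18, 20), so p = 10/20 = 0.5.
d = −(3/4) ln(1 − 4p/3) = −0.75 ln(1 − 0.666667) = −0.75 ln(0.333333)
  = −0.75 × (-1.098613) = 0.823960 substitutions/site.

0.824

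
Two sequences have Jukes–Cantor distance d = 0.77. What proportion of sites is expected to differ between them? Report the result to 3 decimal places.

0.481

p = (3/4)(1 − e^(−4d/3)) = 0.75 × (1 − e^(-1.026667)) = 0.75 × (1 − 0.358199) = 0.481351.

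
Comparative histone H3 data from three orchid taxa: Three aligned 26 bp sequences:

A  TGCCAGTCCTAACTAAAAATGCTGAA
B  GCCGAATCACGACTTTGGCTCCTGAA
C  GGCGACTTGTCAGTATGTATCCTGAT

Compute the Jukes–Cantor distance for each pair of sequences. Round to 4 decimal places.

A–B: 13/26 sites differ → p = 0.5, d = −0.75 ln(1 − 0.666667) = 0.823960 ≈ 0.8240.
A–C: 12/26 sites differ → p ≈ 0.461538, d = −0.75 ln(1 − 0.615384) = 0.716632 ≈ 0.7166.
B–C: 11/26 sites differ → p ≈ 0.423077, d = −0.75 ln(1 − 0.564103) = 0.622762 ≈ 0.6228.

d(A,B) = 0.8240, d(A,C) = 0.7166, d(B,C) = 0.6228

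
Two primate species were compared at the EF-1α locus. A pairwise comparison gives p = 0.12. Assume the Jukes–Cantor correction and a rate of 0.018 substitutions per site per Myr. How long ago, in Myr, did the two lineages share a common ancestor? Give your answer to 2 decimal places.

d = −(3/4) ln(1 − 4p/3) = −0.75 ln(1 − 0.16) = −0.75 ln(0.84)
  = −0.75 × (-0.174353) = 0.130765 substitutions/site.
Under a molecular clock d = 2μt, so t = d/(2μ) = 0.130765 / (2 × 0.018) = 3.63 Myr.

3.63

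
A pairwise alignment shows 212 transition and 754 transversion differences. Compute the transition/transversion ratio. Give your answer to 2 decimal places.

0.28

R = 212/754 = 0.281167… ≈ 0.28 (to 2 d.p.).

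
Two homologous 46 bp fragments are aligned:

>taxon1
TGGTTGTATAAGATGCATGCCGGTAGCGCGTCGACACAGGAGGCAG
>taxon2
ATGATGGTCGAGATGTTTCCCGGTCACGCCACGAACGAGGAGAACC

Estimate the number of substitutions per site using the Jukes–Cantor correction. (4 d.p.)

The sequences differ at 21 of 46 sites, so p = 21/46 ≈ 0.456522.
d = −(3/4) ln(1 − 4p/3) = −0.75 ln(1 − 0.608696) = −0.75 ln(0.391304)
  = −0.75 × (-0.938271) = 0.703703 substitutions/site.

0.7037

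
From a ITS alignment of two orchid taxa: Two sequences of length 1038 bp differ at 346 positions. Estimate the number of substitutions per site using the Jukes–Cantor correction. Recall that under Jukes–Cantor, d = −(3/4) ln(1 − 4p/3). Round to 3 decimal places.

p = 346/1038 ≈ 0.333333.
d = −(3/4) ln(1 − 4p/3) = −0.75 ln(1 − 0.444444) = −0.75 ln(0.555556)
  = −0.75 × (-0.587786) = 0.440840 substitutions/site.

0.441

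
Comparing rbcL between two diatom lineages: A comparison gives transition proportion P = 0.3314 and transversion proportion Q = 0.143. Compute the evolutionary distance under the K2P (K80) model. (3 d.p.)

Under the Kimura two-parameter model, d = −½ ln(1 − 2P − Q) − ¼ ln(1 − 2Q).
1 − 2P − Q = 0.1942, giving −½ ln(0.1942) = 0.819433.
1 − 2Q = 0.714, giving −¼ ln(0.714) = 0.084218.
d = 0.819433 + 0.084218 = 0.903651.

0.904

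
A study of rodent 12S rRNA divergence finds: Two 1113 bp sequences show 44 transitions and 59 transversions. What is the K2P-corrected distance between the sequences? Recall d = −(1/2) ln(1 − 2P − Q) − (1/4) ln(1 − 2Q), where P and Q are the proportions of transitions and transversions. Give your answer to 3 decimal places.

P = 44/1113 ≈ 0.039533 and Q = 59/1113 ≈ 0.05301.
Under the Kimura two-parameter model, d = −½ ln(1 − 2P − Q) − ¼ ln(1 − 2Q).
1 − 2P − Q = 0.867924, giving −½ ln(0.867924) = 0.070826.
1 − 2Q = 0.89398, giving −¼ ln(0.89398) = 0.028018.
d = 0.070826 + 0.028018 = 0.098844.

0.099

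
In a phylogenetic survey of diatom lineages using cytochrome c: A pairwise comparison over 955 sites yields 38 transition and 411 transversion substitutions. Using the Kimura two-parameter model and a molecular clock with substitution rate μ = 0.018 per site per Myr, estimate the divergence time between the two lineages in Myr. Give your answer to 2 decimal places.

P = 38/955 ≈ 0.039791 and Q = 411/955 ≈ 0.430366.
Under the Kimura two-parameter model, d = −½ ln(1 − 2P − Q) − ¼ ln(1 − 2Q).
1 − 2P − Q = 0.490052, giving −½ ln(0.490052) = 0.356622.
1 − 2Q = 0.139268, giving −¼ ln(0.139268) = 0.492839.
d = 0.356622 + 0.492839 = 0.849461.
Under a molecular clock d = 2μt, so t = d/(2μ) = 0.849461 / (2 × 0.018) = 23.60 Myr.

23.60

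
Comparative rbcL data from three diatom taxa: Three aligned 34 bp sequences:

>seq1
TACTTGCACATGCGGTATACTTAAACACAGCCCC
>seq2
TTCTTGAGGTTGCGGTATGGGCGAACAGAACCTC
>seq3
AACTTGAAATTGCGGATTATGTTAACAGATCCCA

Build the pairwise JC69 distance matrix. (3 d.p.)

d(seq1,seq2) = 0.535, d(seq1,seq3) = 0.477, d(seq2,seq3) = 0.535

seq1–seq2: 13/34 sites differ → p ≈ 0.382353, d = −0.75 ln(1 − 0.509804) = 0.534712 ≈ 0.535.
seq1–seq3: 12/34 sites differ → p ≈ 0.352941, d = −0.75 ln(1 − 0.470588) = 0.476991 ≈ 0.477.
seq2–seq3: 13/34 sites differ → p ≈ 0.382353, d = −0.75 ln(1 − 0.509804) = 0.534712 ≈ 0.535.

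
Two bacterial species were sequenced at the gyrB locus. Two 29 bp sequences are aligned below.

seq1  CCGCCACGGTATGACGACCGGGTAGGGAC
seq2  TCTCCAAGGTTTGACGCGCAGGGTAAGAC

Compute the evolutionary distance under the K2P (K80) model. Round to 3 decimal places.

0.529

Of 29 sites, 4 differences are transitions and 7 are transversions, so P = 4/29 ≈ 0.137931 and Q = 7/29 ≈ 0.241379.
Under the Kimura two-parameter model, d = −½ ln(1 − 2P − Q) − ¼ ln(1 − 2Q).
1 − 2P − Q = 0.482759, giving −½ ln(0.482759) = 0.364119.
1 − 2Q = 0.517242, giving −¼ ln(0.517242) = 0.164811.
d = 0.364119 + 0.164811 = 0.528930.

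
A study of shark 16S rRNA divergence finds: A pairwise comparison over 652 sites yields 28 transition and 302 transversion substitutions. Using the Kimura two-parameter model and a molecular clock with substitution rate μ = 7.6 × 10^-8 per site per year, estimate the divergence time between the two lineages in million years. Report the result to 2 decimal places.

6.91

P = 28/652 ≈ 0.042945 and Q = 302/652 ≈ 0.46319.
Under the Kimura two-parameter model, d = −½ ln(1 − 2P − Q) − ¼ ln(1 − 2Q).
1 − 2P − Q = 0.45092, giving −½ ln(0.45092) = 0.398233.
1 − 2Q = 0.07362, giving −¼ ln(0.07362) = 0.652210.
d = 0.398233 + 0.652210 = 1.050443.
Under a molecular clock d = 2μt, so t = d/(2μ) = 1.050443 / (2 × 7.6 × 10^-8) = 6.91 million years.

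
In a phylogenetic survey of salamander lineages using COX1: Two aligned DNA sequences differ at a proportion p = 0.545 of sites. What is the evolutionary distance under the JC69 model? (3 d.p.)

0.973

d = −(3/4) ln(1 − 4p/3) = −0.75 ln(1 − 0.726667) = −0.75 ln(0.273333)
  = −0.75 × (-1.297064) = 0.972798 substitutions/site.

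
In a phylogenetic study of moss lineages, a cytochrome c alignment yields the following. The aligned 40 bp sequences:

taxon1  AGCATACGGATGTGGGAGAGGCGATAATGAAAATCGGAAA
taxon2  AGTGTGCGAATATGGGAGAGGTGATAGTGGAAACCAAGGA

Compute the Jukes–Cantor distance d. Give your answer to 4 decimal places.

The sequences differ at 13 of 40 sites, so p = 13/40 = 0.325.
d = −(3/4) ln(1 − 4p/3) = −0.75 ln(1 − 0.433333) = −0.75 ln(0.566667)
  = −0.75 × (-0.567983) = 0.425987 substitutions/site.

0.4260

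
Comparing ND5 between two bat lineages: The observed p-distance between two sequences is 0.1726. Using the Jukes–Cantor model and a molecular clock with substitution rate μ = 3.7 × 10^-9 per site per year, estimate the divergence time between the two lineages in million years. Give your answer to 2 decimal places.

26.51

d = −(3/4) ln(1 − 4p/3) = −0.75 ln(1 − 0.230133) = −0.75 ln(0.769867)
  = −0.75 × (-0.261538) = 0.196154 substitutions/site.
Under a molecular clock d = 2μt, so t = d/(2μ) = 0.196154 / (2 × 3.7 × 10^-9) = 26.51 million years.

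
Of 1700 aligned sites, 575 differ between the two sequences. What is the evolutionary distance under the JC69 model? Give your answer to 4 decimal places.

0.4497

p = 575/1700 ≈ 0.338235.
d = −(3/4) ln(1 − 4p/3) = −0.75 ln(1 − 0.45098) = −0.75 ln(0.54902)
  = −0.75 × (-0.599620) = 0.449715 substitutions/site.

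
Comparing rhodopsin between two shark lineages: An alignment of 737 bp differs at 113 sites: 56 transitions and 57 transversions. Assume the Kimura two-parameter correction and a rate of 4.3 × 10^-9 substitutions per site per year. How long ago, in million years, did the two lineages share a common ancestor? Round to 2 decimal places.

P = 56/737 ≈ 0.075984 and Q = 57/737 ≈ 0.077341.
Under the Kimura two-parameter model, d = −½ ln(1 − 2P − Q) − ¼ ln(1 − 2Q).
1 − 2P − Q = 0.770691, giving −½ ln(0.770691) = 0.130234.
1 − 2Q = 0.845318, giving −¼ ln(0.845318) = 0.042011.
d = 0.130234 + 0.042011 = 0.172245.
Under a molecular clock d = 2μt, so t = d/(2μ) = 0.172245 / (2 × 4.3 × 10^-9) = 20.03 million years.

20.03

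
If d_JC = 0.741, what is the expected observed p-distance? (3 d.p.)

0.471

p = (3/4)(1 − e^(−4d/3)) = 0.75 × (1 − e^(-0.988)) = 0.75 × (1 − 0.372321) = 0.470759.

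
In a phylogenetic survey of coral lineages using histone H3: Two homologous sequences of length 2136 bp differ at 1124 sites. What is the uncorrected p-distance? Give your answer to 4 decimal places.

0.5262

p = 1124/2136 = 0.526217… ≈ 0.5262 (to 4 d.p.).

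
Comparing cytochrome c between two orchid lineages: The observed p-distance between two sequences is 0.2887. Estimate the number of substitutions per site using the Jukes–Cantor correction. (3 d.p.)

d = −(3/4) ln(1 − 4p/3) = −0.75 ln(1 − 0.384933) = −0.75 ln(0.615067)
  = −0.75 × (-0.486024) = 0.364518 substitutions/site.

0.365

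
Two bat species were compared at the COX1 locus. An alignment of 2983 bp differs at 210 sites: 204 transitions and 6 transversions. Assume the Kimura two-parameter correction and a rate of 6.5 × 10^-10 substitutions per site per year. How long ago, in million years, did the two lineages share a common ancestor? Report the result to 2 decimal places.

58.24

P = 204/2983 ≈ 0.068388 and Q = 6/2983 ≈ 0.002011.
Under the Kimura two-parameter model, d = −½ ln(1 − 2P − Q) − ¼ ln(1 − 2Q).
1 − 2P − Q = 0.861213, giving −½ ln(0.861213) = 0.074707.
1 − 2Q = 0.995978, giving −¼ ln(0.995978) = 0.001008.
d = 0.074707 + 0.001008 = 0.075715.
Under a molecular clock d = 2μt, so t = d/(2μ) = 0.075715 / (2 × 6.5 × 10^-10) = 58.24 million years.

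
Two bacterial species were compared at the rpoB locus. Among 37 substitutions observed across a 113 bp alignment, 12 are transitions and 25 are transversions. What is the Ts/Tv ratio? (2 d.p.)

0.48

R = 12/25 = 0.48.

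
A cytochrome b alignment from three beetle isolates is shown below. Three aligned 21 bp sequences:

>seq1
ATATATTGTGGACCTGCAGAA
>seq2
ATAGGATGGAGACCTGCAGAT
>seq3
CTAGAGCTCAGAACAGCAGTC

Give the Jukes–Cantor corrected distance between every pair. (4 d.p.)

d(seq1,seq2) = 0.3597, d(seq1,seq3) = 0.8990, d(seq2,seq3) = 0.7557

seq1–seq2: 6/21 sites differ → p ≈ 0.285714, d = −0.75 ln(1 − 0.380952) = 0.359679 ≈ 0.3597.
seq1–seq3: 11/21 sites differ → p ≈ 0.52381, d = −0.75 ln(1 − 0.698413) = 0.899023 ≈ 0.8990.
seq2–seq3: 10/21 sites differ → p ≈ 0.47619, d = −0.75 ln(1 − 0.63492) = 0.755729 ≈ 0.7557.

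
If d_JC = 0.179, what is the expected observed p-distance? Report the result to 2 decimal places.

0.16

p = (3/4)(1 − e^(−4d/3)) = 0.75 × (1 − e^(-0.238667)) = 0.75 × (1 − 0.787677) = 0.159242.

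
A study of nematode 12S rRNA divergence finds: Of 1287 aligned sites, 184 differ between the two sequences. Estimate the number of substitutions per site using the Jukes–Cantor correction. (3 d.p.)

0.159

p = 184/1287 ≈ 0.142968.
d = −(3/4) ln(1 − 4p/3) = −0.75 ln(1 − 0.190624) = −0.75 ln(0.809376)
  = −0.75 × (-0.211492) = 0.158619 substitutions/site.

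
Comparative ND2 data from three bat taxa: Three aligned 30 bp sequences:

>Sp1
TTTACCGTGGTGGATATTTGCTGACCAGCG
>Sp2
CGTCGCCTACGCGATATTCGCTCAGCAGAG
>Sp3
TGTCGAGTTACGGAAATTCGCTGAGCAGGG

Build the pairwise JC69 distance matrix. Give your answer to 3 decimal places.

d(Sp1,Sp2) = 0.647, d(Sp1,Sp3) = 0.503, d(Sp2,Sp3) = 0.441

Sp1–Sp2: 13/30 sites differ → p ≈ 0.433333, d = −0.75 ln(1 − 0.577777) = 0.646666 ≈ 0.647.
Sp1–Sp3: 11/30 sites differ → p ≈ 0.366667, d = −0.75 ln(1 − 0.488889) = 0.503376 ≈ 0.503.
Sp2–Sp3: 10/30 sites differ → p ≈ 0.333333, d = −0.75 ln(1 − 0.444444) = 0.440839 ≈ 0.441.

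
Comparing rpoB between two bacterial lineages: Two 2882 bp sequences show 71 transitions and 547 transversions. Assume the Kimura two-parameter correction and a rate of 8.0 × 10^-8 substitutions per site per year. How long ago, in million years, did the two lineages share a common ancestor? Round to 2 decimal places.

1.60

P = 71/2882 ≈ 0.024636 and Q = 547/2882 ≈ 0.189799.
Under the Kimura two-parameter model, d = −½ ln(1 − 2P − Q) − ¼ ln(1 − 2Q).
1 − 2P − Q = 0.760929, giving −½ ln(0.760929) = 0.136608.
1 − 2Q = 0.620402, giving −¼ ln(0.620402) = 0.119347.
d = 0.136608 + 0.119347 = 0.255955.
Under a molecular clock d = 2μt, so t = d/(2μ) = 0.255955 / (2 × 8.0 × 10^-8) = 1.60 million years.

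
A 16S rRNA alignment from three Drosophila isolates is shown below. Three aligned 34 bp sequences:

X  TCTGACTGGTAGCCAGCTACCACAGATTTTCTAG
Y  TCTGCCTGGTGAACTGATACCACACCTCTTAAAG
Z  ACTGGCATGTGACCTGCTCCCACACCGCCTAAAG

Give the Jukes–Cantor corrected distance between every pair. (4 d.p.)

X–Y: 11/34 sites differ → p ≈ 0.323529, d = −0.75 ln(1 − 0.431372) = 0.423397 ≈ 0.4234.
X–Z: 15/34 sites differ → p ≈ 0.441176, d = −0.75 ln(1 − 0.588235) = 0.665477 ≈ 0.6655.
Y–Z: 9/34 sites differ → p ≈ 0.264706, d = −0.75 ln(1 − 0.352941) = 0.326488 ≈ 0.3265.

d(X,Y) = 0.4234, d(X,Z) = 0.6655, d(Y,Z) = 0.3265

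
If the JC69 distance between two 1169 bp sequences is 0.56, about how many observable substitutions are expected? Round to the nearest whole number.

461

Invert JC69: p = (3/4)(1 − e^(−4d/3)) = 0.75 × (1 − e^(-0.746667)) = 0.75 × (1 − 0.473944) = 0.394542.
Expected differing sites = pL ≈ 0.394542 × 1169 = 461.219598 ≈ 461.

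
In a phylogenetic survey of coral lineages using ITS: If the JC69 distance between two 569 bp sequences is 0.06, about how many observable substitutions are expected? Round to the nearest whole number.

Invert JC69: p = (3/4)(1 − e^(−4d/3)) = 0.75 × (1 − e^(-0.08)) = 0.75 × (1 − 0.923116) = 0.057663.
Expected differing sites = pL ≈ 0.057663 × 569 = 32.810247 ≈ 33.

33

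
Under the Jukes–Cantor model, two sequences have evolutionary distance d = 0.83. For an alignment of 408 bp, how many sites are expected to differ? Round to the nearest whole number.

Invert JC69: p = (3/4)(1 − e^(−4d/3)) = 0.75 × (1 − e^(-1.106667)) = 0.75 × (1 − 0.330659) = 0.502006.
Expected differing sites = pL ≈ 0.502006 × 408 = 204.818448 ≈ 205.

205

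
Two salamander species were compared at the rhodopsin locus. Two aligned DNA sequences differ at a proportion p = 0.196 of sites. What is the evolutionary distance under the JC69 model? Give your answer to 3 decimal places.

d = −(3/4) ln(1 − 4p/3) = −0.75 ln(1 − 0.261333) = −0.75 ln(0.738667)
  = −0.75 × (-0.302908) = 0.227181 substitutions/site.

0.227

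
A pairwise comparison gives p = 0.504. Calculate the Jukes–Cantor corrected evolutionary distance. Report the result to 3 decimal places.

d = −(3/4) ln(1 − 4p/3) = −0.75 ln(1 − 0.672) = −0.75 ln(0.328)
  = −0.75 × (-1.114742) = 0.836057 substitutions/site.

0.836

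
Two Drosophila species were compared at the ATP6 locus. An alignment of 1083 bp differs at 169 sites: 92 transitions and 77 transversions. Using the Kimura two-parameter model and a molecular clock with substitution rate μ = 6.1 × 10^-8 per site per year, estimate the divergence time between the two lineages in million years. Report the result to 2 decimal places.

1.44

P = 92/1083 ≈ 0.084949 and Q = 77/1083 ≈ 0.071099.
Under the Kimura two-parameter model, d = −½ ln(1 − 2P − Q) − ¼ ln(1 − 2Q).
1 − 2P − Q = 0.759003, giving −½ ln(0.759003) = 0.137875.
1 − 2Q = 0.857802, giving −¼ ln(0.857802) = 0.038345.
d = 0.137875 + 0.038345 = 0.176220.
Under a molecular clock d = 2μt, so t = d/(2μ) = 0.176220 / (2 × 6.1 × 10^-8) = 1.44 million years.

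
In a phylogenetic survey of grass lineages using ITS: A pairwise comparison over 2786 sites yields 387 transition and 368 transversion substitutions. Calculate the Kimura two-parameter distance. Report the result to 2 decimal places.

0.34

P = 387/2786 ≈ 0.138909 and Q = 368/2786 ≈ 0.132089.
Under the Kimura two-parameter model, d = −½ ln(1 − 2P − Q) − ¼ ln(1 − 2Q).
1 − 2P − Q = 0.590093, giving −½ ln(0.590093) = 0.263738.
1 − 2Q = 0.735822, giving −¼ ln(0.735822) = 0.076692.
d = 0.263738 + 0.076692 = 0.340430.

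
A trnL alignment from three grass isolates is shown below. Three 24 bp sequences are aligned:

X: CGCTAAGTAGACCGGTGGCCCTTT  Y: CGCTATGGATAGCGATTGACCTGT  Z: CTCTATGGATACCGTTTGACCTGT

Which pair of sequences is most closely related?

X–Y: 8/24 differ, p = 0.333, d = 0.441.
X–Z: 8/24 differ, p = 0.333, d = 0.441.
Y–Z: 3/24 differ, p = 0.125, d = 0.137.
The smallest distance is between Y and Z.

Y and Z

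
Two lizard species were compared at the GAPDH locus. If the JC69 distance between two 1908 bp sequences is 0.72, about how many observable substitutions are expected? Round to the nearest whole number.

Invert JC69: p = (3/4)(1 − e^(−4d/3)) = 0.75 × (1 − e^(-0.96)) = 0.75 × (1 − 0.382893) = 0.462830.
Expected differing sites = pL ≈ 0.462830 × 1908 = 883.07964 ≈ 883.

883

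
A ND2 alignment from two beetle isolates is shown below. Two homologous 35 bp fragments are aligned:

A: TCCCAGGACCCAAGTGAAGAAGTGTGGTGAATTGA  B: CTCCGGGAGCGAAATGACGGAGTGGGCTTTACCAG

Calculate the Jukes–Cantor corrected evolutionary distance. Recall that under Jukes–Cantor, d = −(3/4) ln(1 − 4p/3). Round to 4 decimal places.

0.7053

The sequences differ at 16 of 35 sites, so p = 16/35 ≈ 0.457143.
d = −(3/4) ln(1 − 4p/3) = −0.75 ln(1 − 0.609524) = −0.75 ln(0.390476)
  = −0.75 × (-0.940389) = 0.705292 substitutions/site.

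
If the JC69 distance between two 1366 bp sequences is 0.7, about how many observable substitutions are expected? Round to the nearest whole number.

Invert JC69: p = (3/4)(1 − e^(−4d/3)) = 0.75 × (1 − e^(-0.933333)) = 0.75 × (1 − 0.393241) = 0.455069.
Expected differing sites = pL ≈ 0.455069 × 1366 = 621.624254 ≈ 622.

622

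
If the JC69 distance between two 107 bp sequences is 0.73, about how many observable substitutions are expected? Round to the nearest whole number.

Invert JC69: p = (3/4)(1 − e^(−4d/3)) = 0.75 × (1 − e^(-0.973333)) = 0.75 × (1 − 0.377822) = 0.466634.
Expected differing sites = pL ≈ 0.466634 × 107 = 49.929838 ≈ 50.

50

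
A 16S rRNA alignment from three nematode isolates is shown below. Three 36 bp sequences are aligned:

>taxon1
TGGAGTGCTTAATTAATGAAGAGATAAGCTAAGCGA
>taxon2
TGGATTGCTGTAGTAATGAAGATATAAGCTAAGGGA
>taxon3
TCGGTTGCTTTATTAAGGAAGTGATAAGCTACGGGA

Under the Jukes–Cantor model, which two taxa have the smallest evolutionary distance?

taxon1 and taxon2

taxon1–taxon2: 6/36 differ, p = 0.167, d = 0.188.
taxon1–taxon3: 8/36 differ, p = 0.222, d = 0.264.
taxon2–taxon3: 8/36 differ, p = 0.222, d = 0.264.
The smallest distance is between taxon1 and taxon2.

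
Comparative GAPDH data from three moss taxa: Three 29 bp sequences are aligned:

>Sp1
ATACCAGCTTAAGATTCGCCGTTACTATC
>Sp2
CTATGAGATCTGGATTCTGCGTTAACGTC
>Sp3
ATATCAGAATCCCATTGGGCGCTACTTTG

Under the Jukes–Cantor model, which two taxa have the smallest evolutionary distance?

Sp1–Sp2: 12/29 differ, p = 0.414, d = 0.602.
Sp1–Sp3: 11/29 differ, p = 0.379, d = 0.529.
Sp2–Sp3: 14/29 differ, p = 0.483, d = 0.774.
The smallest distance is between Sp1 and Sp3.

Sp1 and Sp3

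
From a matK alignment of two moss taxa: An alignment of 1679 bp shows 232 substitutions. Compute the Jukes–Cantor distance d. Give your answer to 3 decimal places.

p = 232/1679 ≈ 0.138177.
d = −(3/4) ln(1 − 4p/3) = −0.75 ln(1 − 0.184236) = −0.75 ln(0.815764)
  = −0.75 × (-0.203630) = 0.152723 substitutions/site.

0.153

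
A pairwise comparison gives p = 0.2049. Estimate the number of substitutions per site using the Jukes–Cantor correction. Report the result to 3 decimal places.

0.239

d = −(3/4) ln(1 − 4p/3) = −0.75 ln(1 − 0.2732) = −0.75 ln(0.7268)
  = −0.75 × (-0.319104) = 0.239328 substitutions/site.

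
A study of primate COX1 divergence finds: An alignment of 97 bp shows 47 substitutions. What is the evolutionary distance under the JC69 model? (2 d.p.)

0.78

p = 47/97 ≈ 0.484536.
d = −(3/4) ln(1 − 4p/3) = −0.75 ln(1 − 0.646048) = −0.75 ln(0.353952)
  = −0.75 × (-1.038594) = 0.778946 substitutions/site.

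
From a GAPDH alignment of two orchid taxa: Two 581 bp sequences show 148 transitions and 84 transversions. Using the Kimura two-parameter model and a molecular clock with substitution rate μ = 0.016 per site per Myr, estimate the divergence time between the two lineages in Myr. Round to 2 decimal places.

P = 148/581 ≈ 0.254733 and Q = 84/581 ≈ 0.144578.
Under the Kimura two-parameter model, d = −½ ln(1 − 2P − Q) − ¼ ln(1 − 2Q).
1 − 2P − Q = 0.345956, giving −½ ln(0.345956) = 0.530722.
1 − 2Q = 0.710844, giving −¼ ln(0.710844) = 0.085326.
d = 0.530722 + 0.085326 = 0.616048.
Under a molecular clock d = 2μt, so t = d/(2μ) = 0.616048 / (2 × 0.016) = 19.25 Myr.

19.25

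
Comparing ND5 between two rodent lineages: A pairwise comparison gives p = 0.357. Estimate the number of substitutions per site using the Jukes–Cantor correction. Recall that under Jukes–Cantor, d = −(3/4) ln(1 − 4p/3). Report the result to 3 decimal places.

d = −(3/4) ln(1 − 4p/3) = −0.75 ln(1 − 0.476) = −0.75 ln(0.524)
  = −0.75 × (-0.646264) = 0.484698 substitutions/site.

0.485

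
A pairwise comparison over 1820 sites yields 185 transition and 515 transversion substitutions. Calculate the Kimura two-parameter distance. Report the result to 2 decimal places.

0.54

P = 185/1820 ≈ 0.101648 and Q = 515/1820 ≈ 0.282967.
Under the Kimura two-parameter model, d = −½ ln(1 − 2P − Q) − ¼ ln(1 − 2Q).
1 − 2P − Q = 0.513737, giving −½ ln(0.513737) = 0.333022.
1 − 2Q = 0.434066, giving −¼ ln(0.434066) = 0.208640.
d = 0.333022 + 0.208640 = 0.541662.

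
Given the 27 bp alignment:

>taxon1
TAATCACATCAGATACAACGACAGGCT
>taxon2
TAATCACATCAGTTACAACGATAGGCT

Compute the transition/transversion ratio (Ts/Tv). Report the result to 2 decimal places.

1.00

Transitions are A↔G and C↔T; transversions are all other mismatches.
Transitions: 1. Transversions: 1.
R = 1/1 = 1.00.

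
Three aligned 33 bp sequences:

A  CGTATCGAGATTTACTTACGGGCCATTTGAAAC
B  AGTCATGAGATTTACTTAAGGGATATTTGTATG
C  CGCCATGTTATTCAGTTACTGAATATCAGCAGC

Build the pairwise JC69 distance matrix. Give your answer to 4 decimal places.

A–B: 10/33 sites differ → p ≈ 0.30303, d = −0.75 ln(1 − 0.40404) = 0.388186 ≈ 0.3882.
A–C: 16/33 sites differ → p ≈ 0.484848, d = −0.75 ln(1 − 0.646464) = 0.779827 ≈ 0.7798.
B–C: 14/33 sites differ → p ≈ 0.424242, d = −0.75 ln(1 − 0.565656) = 0.625439 ≈ 0.6254.

d(A,B) = 0.3882, d(A,C) = 0.7798, d(B,C) = 0.6254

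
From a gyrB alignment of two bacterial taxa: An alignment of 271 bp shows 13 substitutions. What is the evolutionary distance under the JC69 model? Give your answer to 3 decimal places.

p = 13/271 ≈ 0.04797.
d = −(3/4) ln(1 − 4p/3) = −0.75 ln(1 − 0.06396) = −0.75 ln(0.93604)
  = −0.75 × (-0.066097) = 0.049573 substitutions/site.

0.050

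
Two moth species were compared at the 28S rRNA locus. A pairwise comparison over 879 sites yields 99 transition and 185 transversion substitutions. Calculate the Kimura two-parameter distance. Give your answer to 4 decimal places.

0.4227

P = 99/879 ≈ 0.112628 and Q = 185/879 ≈ 0.210466.
Under the Kimura two-parameter model, d = −½ ln(1 − 2P − Q) − ¼ ln(1 − 2Q).
1 − 2P − Q = 0.564278, giving −½ ln(0.564278) = 0.286104.
1 − 2Q = 0.579068, giving −¼ ln(0.579068) = 0.136584.
d = 0.286104 + 0.136584 = 0.422688.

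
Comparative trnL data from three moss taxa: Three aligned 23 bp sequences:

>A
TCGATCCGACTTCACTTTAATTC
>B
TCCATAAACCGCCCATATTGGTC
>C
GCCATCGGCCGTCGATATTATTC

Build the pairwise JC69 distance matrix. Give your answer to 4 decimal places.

A–B: 13/23 sites differ → p ≈ 0.565217, d = −0.75 ln(1 − 0.753623) = 1.050669 ≈ 1.0507.
A–C: 9/23 sites differ → p ≈ 0.391304, d = −0.75 ln(1 − 0.521739) = 0.553199 ≈ 0.5532.
B–C: 8/23 sites differ → p ≈ 0.347826, d = −0.75 ln(1 − 0.463768) = 0.467391 ≈ 0.4674.

d(A,B) = 1.0507, d(A,C) = 0.5532, d(B,C) = 0.4674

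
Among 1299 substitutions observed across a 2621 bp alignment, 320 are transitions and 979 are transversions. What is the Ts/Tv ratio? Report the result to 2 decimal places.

0.33

R = 320/979 = 0.326864… ≈ 0.33 (to 2 d.p.).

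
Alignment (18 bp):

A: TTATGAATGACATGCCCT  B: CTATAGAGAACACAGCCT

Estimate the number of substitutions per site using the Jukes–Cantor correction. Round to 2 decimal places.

The sequences differ at 8 of 18 sites (1, 5, 6, 8, 9, 13, 14, 15), so p = 8/18 ≈ 0.444444.
d = −(3/4) ln(1 − 4p/3) = −0.75 ln(1 − 0.592592) = −0.75 ln(0.407408)
  = −0.75 × (-0.897940) = 0.673455 substitutions/site.

0.67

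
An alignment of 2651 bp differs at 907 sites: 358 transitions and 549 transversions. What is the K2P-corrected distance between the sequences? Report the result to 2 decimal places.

P = 358/2651 ≈ 0.135043 and Q = 549/2651 ≈ 0.207092.
Under the Kimura two-parameter model, d = −½ ln(1 − 2P − Q) − ¼ ln(1 − 2Q).
1 − 2P − Q = 0.522822, giving −½ ln(0.522822) = 0.324257.
1 − 2Q = 0.585816, giving −¼ ln(0.585816) = 0.133687.
d = 0.324257 + 0.133687 = 0.457944.

0.46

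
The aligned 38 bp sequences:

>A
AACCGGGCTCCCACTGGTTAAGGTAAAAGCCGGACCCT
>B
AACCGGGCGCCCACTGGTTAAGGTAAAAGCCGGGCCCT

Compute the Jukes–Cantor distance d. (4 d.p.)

The sequences differ at 2 of 38 sites (9, 34), so p = 2/38 ≈ 0.052632.
d = −(3/4) ln(1 − 4p/3) = −0.75 ln(1 − 0.070176) = −0.75 ln(0.929824)
  = −0.75 × (-0.072760) = 0.054570 substitutions/site.

0.0546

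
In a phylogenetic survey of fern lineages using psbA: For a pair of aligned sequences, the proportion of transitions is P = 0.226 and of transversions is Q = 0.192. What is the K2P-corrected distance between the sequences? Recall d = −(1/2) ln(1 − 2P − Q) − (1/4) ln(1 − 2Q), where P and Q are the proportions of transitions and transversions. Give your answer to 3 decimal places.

0.638

Under the Kimura two-parameter model, d = −½ ln(1 − 2P − Q) − ¼ ln(1 − 2Q).
1 − 2P − Q = 0.356, giving −½ ln(0.356) = 0.516412.
1 − 2Q = 0.616, giving −¼ ln(0.616) = 0.121127.
d = 0.516412 + 0.121127 = 0.637539.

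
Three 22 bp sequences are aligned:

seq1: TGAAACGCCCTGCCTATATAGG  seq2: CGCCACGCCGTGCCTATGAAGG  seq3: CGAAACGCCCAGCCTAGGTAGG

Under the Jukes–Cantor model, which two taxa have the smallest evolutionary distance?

seq1 and seq3

seq1–seq2: 6/22 differ, p = 0.273, d = 0.339.
seq1–seq3: 4/22 differ, p = 0.182, d = 0.208.
seq2–seq3: 6/22 differ, p = 0.273, d = 0.339.
The smallest distance is between seq1 and seq3.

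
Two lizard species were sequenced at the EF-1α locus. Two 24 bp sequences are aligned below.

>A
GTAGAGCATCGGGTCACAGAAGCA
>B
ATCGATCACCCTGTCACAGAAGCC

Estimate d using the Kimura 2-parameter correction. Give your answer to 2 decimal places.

Of 24 sites, 2 differences are transitions and 5 are transversions, so P = 2/24 ≈ 0.083333 and Q = 5/24 ≈ 0.208333.
Under the Kimura two-parameter model, d = −½ ln(1 − 2P − Q) − ¼ ln(1 − 2Q).
1 − 2P − Q = 0.625001, giving −½ ln(0.625001) = 0.235001.
1 − 2Q = 0.583334, giving −¼ ln(0.583334) = 0.134749.
d = 0.235001 + 0.134749 = 0.369750.

0.37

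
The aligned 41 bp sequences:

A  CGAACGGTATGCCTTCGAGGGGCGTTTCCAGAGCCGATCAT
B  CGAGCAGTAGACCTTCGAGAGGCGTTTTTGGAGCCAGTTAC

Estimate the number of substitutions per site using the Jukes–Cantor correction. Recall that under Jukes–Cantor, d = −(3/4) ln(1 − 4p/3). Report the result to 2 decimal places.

0.37

The sequences differ at 12 of 41 sites, so p = 12/41 ≈ 0.292683.
d = −(3/4) ln(1 − 4p/3) = −0.75 ln(1 − 0.390244) = −0.75 ln(0.609756)
  = −0.75 × (-0.494696) = 0.371022 substitutions/site.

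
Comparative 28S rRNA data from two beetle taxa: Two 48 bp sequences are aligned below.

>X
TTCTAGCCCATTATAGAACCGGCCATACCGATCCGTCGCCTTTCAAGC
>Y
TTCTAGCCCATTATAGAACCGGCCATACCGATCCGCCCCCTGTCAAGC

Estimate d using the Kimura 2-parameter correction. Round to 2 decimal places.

0.07

Of 48 sites, 1 differences are transitions and 2 are transversions, so P = 1/48 ≈ 0.020833 and Q = 2/48 ≈ 0.041667.
Under the Kimura two-parameter model, d = −½ ln(1 − 2P − Q) − ¼ ln(1 − 2Q).
1 − 2P − Q = 0.916667, giving −½ ln(0.916667) = 0.043506.
1 − 2Q = 0.916666, giving −¼ ln(0.916666) = 0.021753.
d = 0.043506 + 0.021753 = 0.065259.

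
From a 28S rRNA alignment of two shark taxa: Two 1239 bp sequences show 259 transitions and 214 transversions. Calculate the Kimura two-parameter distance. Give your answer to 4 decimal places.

0.5527

P = 259/1239 ≈ 0.20904 and Q = 214/1239 ≈ 0.17272.
Under the Kimura two-parameter model, d = −½ ln(1 − 2P − Q) − ¼ ln(1 − 2Q).
1 − 2P − Q = 0.4092, giving −½ ln(0.4092) = 0.446776.
1 − 2Q = 0.65456, giving −¼ ln(0.65456) = 0.105948.
d = 0.446776 + 0.105948 = 0.552724.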